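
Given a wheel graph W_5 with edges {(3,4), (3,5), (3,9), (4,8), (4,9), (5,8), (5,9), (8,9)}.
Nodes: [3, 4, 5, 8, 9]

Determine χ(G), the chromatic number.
Clique number ω(G) = 3 (lower bound: χ ≥ ω).
The clique on [4, 8, 9] has size 3, forcing χ ≥ 3, and the coloring below uses 3 colors, so χ(G) = 3.
A valid 3-coloring: color 1: [9]; color 2: [4, 5]; color 3: [3, 8].

χ(G) = 3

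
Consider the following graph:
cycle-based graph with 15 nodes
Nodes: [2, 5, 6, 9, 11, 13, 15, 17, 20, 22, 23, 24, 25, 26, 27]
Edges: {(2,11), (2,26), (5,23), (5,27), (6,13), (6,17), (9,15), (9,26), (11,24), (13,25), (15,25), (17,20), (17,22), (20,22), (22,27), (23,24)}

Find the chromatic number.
Clique number ω(G) = 3 (lower bound: χ ≥ ω).
The clique on [17, 20, 22] has size 3, forcing χ ≥ 3, and the coloring below uses 3 colors, so χ(G) = 3.
A valid 3-coloring: color 1: [2, 5, 6, 9, 22, 24, 25]; color 2: [11, 13, 15, 17, 23, 26, 27]; color 3: [20].

χ(G) = 3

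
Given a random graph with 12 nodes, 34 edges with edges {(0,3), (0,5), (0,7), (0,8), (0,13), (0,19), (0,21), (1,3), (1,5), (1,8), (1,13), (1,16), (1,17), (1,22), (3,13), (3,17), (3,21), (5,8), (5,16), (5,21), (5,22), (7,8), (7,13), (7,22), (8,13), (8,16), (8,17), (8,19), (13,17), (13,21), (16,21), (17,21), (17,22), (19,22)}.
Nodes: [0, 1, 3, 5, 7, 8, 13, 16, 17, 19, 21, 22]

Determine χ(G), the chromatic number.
χ(G) = 4

Clique number ω(G) = 4 (lower bound: χ ≥ ω).
The clique on [0, 7, 8, 13] has size 4, forcing χ ≥ 4, and the coloring below uses 4 colors, so χ(G) = 4.
A valid 4-coloring: color 1: [3, 8, 22]; color 2: [5, 13, 19]; color 3: [0, 16, 17]; color 4: [1, 7, 21].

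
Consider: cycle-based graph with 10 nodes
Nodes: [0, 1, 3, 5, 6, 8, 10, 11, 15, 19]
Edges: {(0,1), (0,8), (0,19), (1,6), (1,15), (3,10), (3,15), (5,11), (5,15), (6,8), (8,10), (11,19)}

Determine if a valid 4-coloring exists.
Yes, G is 4-colorable

A valid 4-coloring: color 1: [0, 6, 10, 11, 15]; color 2: [1, 3, 5, 8, 19].
(χ(G) = 2 ≤ 4.)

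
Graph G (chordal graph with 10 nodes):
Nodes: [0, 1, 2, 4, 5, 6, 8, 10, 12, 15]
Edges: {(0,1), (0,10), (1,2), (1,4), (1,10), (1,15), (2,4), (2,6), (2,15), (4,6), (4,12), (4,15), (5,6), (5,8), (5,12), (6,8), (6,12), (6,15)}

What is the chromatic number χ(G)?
Clique number ω(G) = 4 (lower bound: χ ≥ ω).
The clique on [1, 2, 4, 15] has size 4, forcing χ ≥ 4, and the coloring below uses 4 colors, so χ(G) = 4.
A valid 4-coloring: color 1: [1, 6]; color 2: [4, 5, 10]; color 3: [0, 2, 8, 12]; color 4: [15].

χ(G) = 4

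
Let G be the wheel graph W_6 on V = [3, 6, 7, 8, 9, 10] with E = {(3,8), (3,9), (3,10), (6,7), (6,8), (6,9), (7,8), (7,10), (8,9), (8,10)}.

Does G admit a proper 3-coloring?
Odd cycle [9, 3, 10, 7, 6] needs 3 colors (χ ≥ 3).
Vertex 8 is adjacent to every vertex of [3, 6, 7, 9, 10], which already need 3 colors among themselves, so 8 needs a new color (χ ≥ 4).
Hence χ(G) ≥ 4 > 3, so no proper 3-coloring exists.

No, G is not 3-colorable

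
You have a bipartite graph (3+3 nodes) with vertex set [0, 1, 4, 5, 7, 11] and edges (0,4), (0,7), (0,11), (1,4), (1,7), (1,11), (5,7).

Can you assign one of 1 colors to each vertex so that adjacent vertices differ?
No, G is not 1-colorable

Edge (0,11) forces its endpoints to differ, so 1 color is not enough.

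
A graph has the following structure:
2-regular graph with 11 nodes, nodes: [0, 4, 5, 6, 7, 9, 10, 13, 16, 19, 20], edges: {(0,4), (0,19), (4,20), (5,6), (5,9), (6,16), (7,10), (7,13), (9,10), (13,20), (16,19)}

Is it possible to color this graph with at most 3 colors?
A valid 3-coloring: color 1: [0, 5, 10, 16, 20]; color 2: [4, 6, 7, 9, 19]; color 3: [13].
(χ(G) = 3 ≤ 3.)

Yes, G is 3-colorable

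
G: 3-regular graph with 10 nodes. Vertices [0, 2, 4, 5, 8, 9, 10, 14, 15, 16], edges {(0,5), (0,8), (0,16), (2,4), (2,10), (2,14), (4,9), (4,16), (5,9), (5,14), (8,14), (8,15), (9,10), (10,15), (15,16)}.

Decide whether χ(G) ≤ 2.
No, G is not 2-colorable

Odd cycle [14, 5, 9, 10, 2] needs 3 colors (χ ≥ 3).
Hence χ(G) ≥ 3 > 2, so no proper 2-coloring exists.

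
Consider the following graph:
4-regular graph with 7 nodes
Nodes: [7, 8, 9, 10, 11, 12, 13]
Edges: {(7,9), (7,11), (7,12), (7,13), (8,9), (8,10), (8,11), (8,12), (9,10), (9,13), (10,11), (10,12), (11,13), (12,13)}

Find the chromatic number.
χ(G) = 3

Clique number ω(G) = 3 (lower bound: χ ≥ ω).
The clique on [8, 9, 10] has size 3, forcing χ ≥ 3, and the coloring below uses 3 colors, so χ(G) = 3.
A valid 3-coloring: color 1: [9, 11, 12]; color 2: [10, 13]; color 3: [7, 8].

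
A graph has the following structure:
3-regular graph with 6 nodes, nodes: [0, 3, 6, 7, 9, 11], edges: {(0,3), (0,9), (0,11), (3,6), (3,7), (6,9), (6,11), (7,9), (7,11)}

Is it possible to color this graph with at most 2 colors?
A valid 2-coloring: color 1: [3, 9, 11]; color 2: [0, 6, 7].
(χ(G) = 2 ≤ 2.)

Yes, G is 2-colorable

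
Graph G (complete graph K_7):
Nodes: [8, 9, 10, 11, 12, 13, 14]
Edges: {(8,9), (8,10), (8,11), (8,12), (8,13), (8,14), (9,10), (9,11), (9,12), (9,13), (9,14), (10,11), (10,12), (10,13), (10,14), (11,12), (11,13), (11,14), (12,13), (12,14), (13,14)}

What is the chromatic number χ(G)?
χ(G) = 7

Clique number ω(G) = 7 (lower bound: χ ≥ ω).
The clique on [8, 9, 10, 11, 12, 13, 14] has size 7, forcing χ ≥ 7, and the coloring below uses 7 colors, so χ(G) = 7.
A valid 7-coloring: color 1: [12]; color 2: [10]; color 3: [9]; color 4: [11]; color 5: [13]; color 6: [14]; color 7: [8].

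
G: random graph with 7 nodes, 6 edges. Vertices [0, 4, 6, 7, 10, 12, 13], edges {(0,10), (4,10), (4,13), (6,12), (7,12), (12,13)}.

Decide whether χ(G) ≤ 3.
A valid 3-coloring: color 1: [0, 4, 12]; color 2: [6, 7, 10, 13].
(χ(G) = 2 ≤ 3.)

Yes, G is 3-colorable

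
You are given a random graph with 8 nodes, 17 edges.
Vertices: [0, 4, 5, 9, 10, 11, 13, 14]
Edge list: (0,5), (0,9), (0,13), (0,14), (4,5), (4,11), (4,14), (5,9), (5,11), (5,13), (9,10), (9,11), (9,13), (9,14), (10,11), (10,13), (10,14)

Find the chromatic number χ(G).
Clique number ω(G) = 4 (lower bound: χ ≥ ω).
The clique on [0, 5, 9, 13] has size 4, forcing χ ≥ 4, and the coloring below uses 4 colors, so χ(G) = 4.
A valid 4-coloring: color 1: [4, 9]; color 2: [5, 10]; color 3: [0, 11]; color 4: [13, 14].

χ(G) = 4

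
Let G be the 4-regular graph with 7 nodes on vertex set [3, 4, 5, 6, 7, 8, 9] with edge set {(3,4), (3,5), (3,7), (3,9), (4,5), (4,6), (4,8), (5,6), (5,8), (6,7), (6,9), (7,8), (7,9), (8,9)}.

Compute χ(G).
χ(G) = 3

Clique number ω(G) = 3 (lower bound: χ ≥ ω).
The clique on [7, 8, 9] has size 3, forcing χ ≥ 3, and the coloring below uses 3 colors, so χ(G) = 3.
A valid 3-coloring: color 1: [5, 9]; color 2: [3, 6, 8]; color 3: [4, 7].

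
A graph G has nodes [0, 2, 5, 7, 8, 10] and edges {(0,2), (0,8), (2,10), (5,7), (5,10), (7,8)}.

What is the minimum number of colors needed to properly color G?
χ(G) = 2

Clique number ω(G) = 2 (lower bound: χ ≥ ω).
The graph is bipartite (no odd cycle), so 2 colors suffice: χ(G) = 2.
A valid 2-coloring: color 1: [0, 7, 10]; color 2: [2, 5, 8].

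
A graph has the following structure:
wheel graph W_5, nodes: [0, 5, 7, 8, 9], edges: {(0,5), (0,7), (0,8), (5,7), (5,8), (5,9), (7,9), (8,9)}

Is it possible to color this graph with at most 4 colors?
Yes, G is 4-colorable

A valid 4-coloring: color 1: [5]; color 2: [7, 8]; color 3: [0, 9].
(χ(G) = 3 ≤ 4.)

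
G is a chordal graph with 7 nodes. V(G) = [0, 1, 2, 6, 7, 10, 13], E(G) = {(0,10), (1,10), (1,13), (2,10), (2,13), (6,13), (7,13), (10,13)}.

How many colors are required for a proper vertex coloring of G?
χ(G) = 3

Clique number ω(G) = 3 (lower bound: χ ≥ ω).
The clique on [1, 10, 13] has size 3, forcing χ ≥ 3, and the coloring below uses 3 colors, so χ(G) = 3.
A valid 3-coloring: color 1: [0, 13]; color 2: [6, 7, 10]; color 3: [1, 2].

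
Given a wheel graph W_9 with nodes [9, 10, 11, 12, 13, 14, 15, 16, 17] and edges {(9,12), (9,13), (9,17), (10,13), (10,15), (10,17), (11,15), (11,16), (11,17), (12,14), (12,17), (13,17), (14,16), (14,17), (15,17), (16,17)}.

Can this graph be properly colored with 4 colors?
Yes, G is 4-colorable

A valid 4-coloring: color 1: [17]; color 2: [12, 13, 15, 16]; color 3: [9, 10, 11, 14].
(χ(G) = 3 ≤ 4.)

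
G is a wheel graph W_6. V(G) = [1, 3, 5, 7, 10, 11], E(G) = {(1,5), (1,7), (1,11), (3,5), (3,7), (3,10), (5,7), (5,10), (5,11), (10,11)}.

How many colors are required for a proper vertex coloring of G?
χ(G) = 4

Clique number ω(G) = 3 (lower bound: χ ≥ ω).
Odd cycle [3, 7, 1, 11, 10] needs 3 colors (χ ≥ 3).
Vertex 5 is adjacent to every vertex of [1, 3, 7, 10, 11], which already need 3 colors among themselves, so 5 needs a new color (χ ≥ 4).
The coloring below uses 4 colors, so χ(G) = 4.
A valid 4-coloring: color 1: [5]; color 2: [3, 11]; color 3: [7, 10]; color 4: [1].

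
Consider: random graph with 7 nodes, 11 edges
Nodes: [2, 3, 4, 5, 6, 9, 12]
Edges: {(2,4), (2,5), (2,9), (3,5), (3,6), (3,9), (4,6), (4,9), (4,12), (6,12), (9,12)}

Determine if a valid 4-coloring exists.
A valid 4-coloring: color 1: [4, 5]; color 2: [6, 9]; color 3: [2, 3, 12].
(χ(G) = 3 ≤ 4.)

Yes, G is 4-colorable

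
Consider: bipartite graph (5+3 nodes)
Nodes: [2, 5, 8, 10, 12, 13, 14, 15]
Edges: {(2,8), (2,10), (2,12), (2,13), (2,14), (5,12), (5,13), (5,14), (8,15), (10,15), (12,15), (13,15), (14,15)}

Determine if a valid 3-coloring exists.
Yes, G is 3-colorable

A valid 3-coloring: color 1: [2, 5, 15]; color 2: [8, 10, 12, 13, 14].
(χ(G) = 2 ≤ 3.)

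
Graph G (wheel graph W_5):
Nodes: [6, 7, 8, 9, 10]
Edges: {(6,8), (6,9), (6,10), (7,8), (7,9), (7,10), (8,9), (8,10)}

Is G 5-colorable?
Yes, G is 5-colorable

A valid 5-coloring: color 1: [8]; color 2: [9, 10]; color 3: [6, 7].
(χ(G) = 3 ≤ 5.)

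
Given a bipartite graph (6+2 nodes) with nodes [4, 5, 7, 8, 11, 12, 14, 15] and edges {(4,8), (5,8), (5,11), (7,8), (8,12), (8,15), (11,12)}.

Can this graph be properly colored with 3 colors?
Yes, G is 3-colorable

A valid 3-coloring: color 1: [8, 11, 14]; color 2: [4, 5, 7, 12, 15].
(χ(G) = 2 ≤ 3.)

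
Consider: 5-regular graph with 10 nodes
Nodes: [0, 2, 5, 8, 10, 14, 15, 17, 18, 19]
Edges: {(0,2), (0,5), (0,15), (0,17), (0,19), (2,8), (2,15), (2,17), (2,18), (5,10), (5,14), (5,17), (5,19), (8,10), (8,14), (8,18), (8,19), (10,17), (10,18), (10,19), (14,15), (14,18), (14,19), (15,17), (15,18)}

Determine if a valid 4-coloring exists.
Yes, G is 4-colorable

A valid 4-coloring: color 1: [5, 8, 15]; color 2: [17, 18, 19]; color 3: [2, 10, 14]; color 4: [0].
(χ(G) = 4 ≤ 4.)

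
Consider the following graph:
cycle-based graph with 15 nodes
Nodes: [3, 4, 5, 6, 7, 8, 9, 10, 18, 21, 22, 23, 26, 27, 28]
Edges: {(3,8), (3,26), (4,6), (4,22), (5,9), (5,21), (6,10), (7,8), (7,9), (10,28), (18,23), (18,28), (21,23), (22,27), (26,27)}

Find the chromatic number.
χ(G) = 3

Clique number ω(G) = 2 (lower bound: χ ≥ ω).
Odd cycle [5, 9, 7, 8, 3, 26, 27, 22, 4, 6, 10, 28, 18, 23, 21] needs 3 colors (χ ≥ 3).
The coloring below uses 3 colors, so χ(G) = 3.
A valid 3-coloring: color 1: [3, 4, 5, 7, 10, 23, 27]; color 2: [6, 8, 9, 21, 22, 26, 28]; color 3: [18].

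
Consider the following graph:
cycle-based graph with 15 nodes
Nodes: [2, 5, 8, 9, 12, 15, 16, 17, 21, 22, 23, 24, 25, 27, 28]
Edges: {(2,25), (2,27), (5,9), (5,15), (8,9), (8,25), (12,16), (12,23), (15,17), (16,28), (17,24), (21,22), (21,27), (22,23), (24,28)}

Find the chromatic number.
Clique number ω(G) = 2 (lower bound: χ ≥ ω).
Odd cycle [21, 22, 23, 12, 16, 28, 24, 17, 15, 5, 9, 8, 25, 2, 27] needs 3 colors (χ ≥ 3).
The coloring below uses 3 colors, so χ(G) = 3.
A valid 3-coloring: color 1: [2, 9, 15, 16, 21, 23, 24]; color 2: [5, 8, 12, 17, 22, 27, 28]; color 3: [25].

χ(G) = 3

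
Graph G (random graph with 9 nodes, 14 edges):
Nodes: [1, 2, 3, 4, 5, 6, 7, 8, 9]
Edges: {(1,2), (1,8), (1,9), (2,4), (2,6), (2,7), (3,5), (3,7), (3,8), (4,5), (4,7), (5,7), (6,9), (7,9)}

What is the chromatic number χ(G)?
Clique number ω(G) = 3 (lower bound: χ ≥ ω).
The clique on [3, 5, 7] has size 3, forcing χ ≥ 3, and the coloring below uses 3 colors, so χ(G) = 3.
A valid 3-coloring: color 1: [1, 6, 7]; color 2: [2, 5, 8, 9]; color 3: [3, 4].

χ(G) = 3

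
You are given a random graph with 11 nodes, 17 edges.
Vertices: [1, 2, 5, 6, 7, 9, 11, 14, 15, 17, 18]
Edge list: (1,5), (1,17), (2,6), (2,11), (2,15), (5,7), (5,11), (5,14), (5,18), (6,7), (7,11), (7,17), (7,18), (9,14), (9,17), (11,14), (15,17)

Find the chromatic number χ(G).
Clique number ω(G) = 3 (lower bound: χ ≥ ω).
The clique on [5, 11, 14] has size 3, forcing χ ≥ 3, and the coloring below uses 3 colors, so χ(G) = 3.
A valid 3-coloring: color 1: [2, 5, 17]; color 2: [1, 7, 14, 15]; color 3: [6, 9, 11, 18].

χ(G) = 3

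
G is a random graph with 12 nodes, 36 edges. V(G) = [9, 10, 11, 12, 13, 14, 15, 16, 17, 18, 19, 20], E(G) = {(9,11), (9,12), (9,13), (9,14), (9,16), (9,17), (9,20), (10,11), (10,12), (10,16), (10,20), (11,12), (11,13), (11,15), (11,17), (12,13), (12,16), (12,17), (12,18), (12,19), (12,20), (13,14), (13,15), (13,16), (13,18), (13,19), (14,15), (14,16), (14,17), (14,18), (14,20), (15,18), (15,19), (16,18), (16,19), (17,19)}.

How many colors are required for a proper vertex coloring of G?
χ(G) = 5

Clique number ω(G) = 4 (lower bound: χ ≥ ω).
Suppose a proper 4-coloring c exists. The clique [9, 11, 12, 13] takes 4 distinct colors; by symmetry let c(9) = 1, c(11) = 2, c(12) = 3, c(13) = 4.
- Vertex 16: neighbors [9, 12, 13] already have colors [1, 3, 4] ⇒ c(16) = 2.
- Vertex 14: neighbors [9, 16, 13] already have colors [1, 2, 4] ⇒ c(14) = 3.
- Vertex 15: neighbors [11, 14, 13] already have colors [2, 3, 4] ⇒ c(15) = 1.
- Vertex 19: neighbors [15, 16, 12, 13] already have colors [1, 2, 3, 4] — all 4 colors blocked. Contradiction.
The forced assignments end in a contradiction, so G has no proper 4-coloring (χ ≥ 5).
The coloring below uses 5 colors, so χ(G) = 5.
A valid 5-coloring: color 1: [12, 14]; color 2: [13, 17, 20]; color 3: [11, 16]; color 4: [9, 10, 15]; color 5: [18, 19].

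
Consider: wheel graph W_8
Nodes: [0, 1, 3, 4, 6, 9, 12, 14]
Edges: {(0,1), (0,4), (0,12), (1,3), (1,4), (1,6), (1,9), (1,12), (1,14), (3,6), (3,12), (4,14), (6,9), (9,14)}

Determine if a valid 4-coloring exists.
A valid 4-coloring: color 1: [1]; color 2: [0, 3, 14]; color 3: [4, 6, 12]; color 4: [9].
(χ(G) = 4 ≤ 4.)

Yes, G is 4-colorable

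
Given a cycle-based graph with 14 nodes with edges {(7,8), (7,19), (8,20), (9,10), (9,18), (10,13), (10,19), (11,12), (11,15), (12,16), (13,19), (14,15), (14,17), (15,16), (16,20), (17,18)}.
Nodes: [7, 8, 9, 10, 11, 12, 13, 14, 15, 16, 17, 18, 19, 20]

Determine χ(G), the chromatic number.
Clique number ω(G) = 3 (lower bound: χ ≥ ω).
The clique on [10, 13, 19] has size 3, forcing χ ≥ 3, and the coloring below uses 3 colors, so χ(G) = 3.
A valid 3-coloring: color 1: [7, 10, 11, 14, 16, 18]; color 2: [8, 9, 12, 15, 17, 19]; color 3: [13, 20].

χ(G) = 3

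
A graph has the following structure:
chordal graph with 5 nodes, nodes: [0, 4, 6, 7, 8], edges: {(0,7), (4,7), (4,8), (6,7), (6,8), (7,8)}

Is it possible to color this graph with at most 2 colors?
The clique on vertices [4, 7, 8] has size 3 > 2, so it alone needs 3 colors.

No, G is not 2-colorable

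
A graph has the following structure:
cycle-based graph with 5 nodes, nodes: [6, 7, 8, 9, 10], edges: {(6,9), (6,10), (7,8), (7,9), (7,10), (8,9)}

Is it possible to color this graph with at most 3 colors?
Yes, G is 3-colorable

A valid 3-coloring: color 1: [9, 10]; color 2: [6, 7]; color 3: [8].
(χ(G) = 3 ≤ 3.)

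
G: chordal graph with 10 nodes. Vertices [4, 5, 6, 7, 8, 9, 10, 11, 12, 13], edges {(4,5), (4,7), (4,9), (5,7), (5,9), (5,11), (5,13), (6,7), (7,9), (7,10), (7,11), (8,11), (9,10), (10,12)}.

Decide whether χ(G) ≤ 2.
No, G is not 2-colorable

The clique on vertices [4, 5, 7, 9] has size 4 > 2, so it alone needs 4 colors.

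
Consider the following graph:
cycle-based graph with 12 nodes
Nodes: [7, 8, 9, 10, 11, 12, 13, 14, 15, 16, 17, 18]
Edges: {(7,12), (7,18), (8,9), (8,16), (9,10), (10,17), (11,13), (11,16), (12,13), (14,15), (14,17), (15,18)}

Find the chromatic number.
χ(G) = 2

Clique number ω(G) = 2 (lower bound: χ ≥ ω).
The graph is bipartite (no odd cycle), so 2 colors suffice: χ(G) = 2.
A valid 2-coloring: color 1: [7, 9, 13, 15, 16, 17]; color 2: [8, 10, 11, 12, 14, 18].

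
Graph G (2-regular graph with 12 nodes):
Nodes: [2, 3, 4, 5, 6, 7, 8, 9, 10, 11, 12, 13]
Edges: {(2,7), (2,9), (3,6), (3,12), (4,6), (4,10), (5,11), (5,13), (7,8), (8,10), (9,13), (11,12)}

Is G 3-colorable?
Yes, G is 3-colorable

A valid 3-coloring: color 1: [5, 6, 7, 9, 10, 12]; color 2: [2, 3, 4, 8, 11, 13].
(χ(G) = 2 ≤ 3.)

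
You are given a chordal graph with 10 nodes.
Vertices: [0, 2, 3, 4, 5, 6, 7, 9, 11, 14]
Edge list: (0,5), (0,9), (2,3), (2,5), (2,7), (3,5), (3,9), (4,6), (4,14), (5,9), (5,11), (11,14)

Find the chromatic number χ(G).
Clique number ω(G) = 3 (lower bound: χ ≥ ω).
The clique on [0, 5, 9] has size 3, forcing χ ≥ 3, and the coloring below uses 3 colors, so χ(G) = 3.
A valid 3-coloring: color 1: [5, 6, 7, 14]; color 2: [2, 4, 9, 11]; color 3: [0, 3].

χ(G) = 3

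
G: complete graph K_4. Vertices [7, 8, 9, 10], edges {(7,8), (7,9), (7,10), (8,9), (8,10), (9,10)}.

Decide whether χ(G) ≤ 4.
Yes, G is 4-colorable

A valid 4-coloring: color 1: [9]; color 2: [8]; color 3: [7]; color 4: [10].
(χ(G) = 4 ≤ 4.)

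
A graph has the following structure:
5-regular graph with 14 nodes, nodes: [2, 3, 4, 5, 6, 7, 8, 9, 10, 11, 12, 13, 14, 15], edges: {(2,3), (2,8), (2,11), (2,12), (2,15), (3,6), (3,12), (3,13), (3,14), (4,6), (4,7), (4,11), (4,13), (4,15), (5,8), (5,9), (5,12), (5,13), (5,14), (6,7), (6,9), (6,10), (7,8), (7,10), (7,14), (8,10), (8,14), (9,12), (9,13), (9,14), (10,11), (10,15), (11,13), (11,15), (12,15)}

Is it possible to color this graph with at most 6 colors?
A valid 6-coloring: color 1: [2, 4, 9, 10]; color 2: [6, 11, 12, 14]; color 3: [8, 13, 15]; color 4: [3, 5, 7].
(χ(G) = 4 ≤ 6.)

Yes, G is 6-colorable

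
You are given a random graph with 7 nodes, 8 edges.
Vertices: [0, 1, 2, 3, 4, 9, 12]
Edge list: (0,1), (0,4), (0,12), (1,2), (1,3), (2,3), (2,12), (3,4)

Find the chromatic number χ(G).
χ(G) = 3

Clique number ω(G) = 3 (lower bound: χ ≥ ω).
The clique on [1, 2, 3] has size 3, forcing χ ≥ 3, and the coloring below uses 3 colors, so χ(G) = 3.
A valid 3-coloring: color 1: [0, 2, 9]; color 2: [1, 4, 12]; color 3: [3].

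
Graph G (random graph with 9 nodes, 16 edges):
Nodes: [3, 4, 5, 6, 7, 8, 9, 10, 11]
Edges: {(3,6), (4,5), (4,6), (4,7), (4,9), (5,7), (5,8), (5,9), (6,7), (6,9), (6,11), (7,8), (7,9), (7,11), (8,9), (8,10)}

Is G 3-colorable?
No, G is not 3-colorable

The clique on vertices [5, 7, 8, 9] has size 4 > 3, so it alone needs 4 colors.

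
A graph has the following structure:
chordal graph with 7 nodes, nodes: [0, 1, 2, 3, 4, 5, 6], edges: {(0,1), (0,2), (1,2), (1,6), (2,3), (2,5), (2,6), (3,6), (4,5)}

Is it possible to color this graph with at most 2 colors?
The clique on vertices [0, 1, 2] has size 3 > 2, so it alone needs 3 colors.

No, G is not 2-colorable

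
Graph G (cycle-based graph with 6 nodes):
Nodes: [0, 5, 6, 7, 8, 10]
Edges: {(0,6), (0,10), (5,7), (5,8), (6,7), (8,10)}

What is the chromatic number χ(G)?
Clique number ω(G) = 2 (lower bound: χ ≥ ω).
The graph is bipartite (no odd cycle), so 2 colors suffice: χ(G) = 2.
A valid 2-coloring: color 1: [0, 7, 8]; color 2: [5, 6, 10].

χ(G) = 2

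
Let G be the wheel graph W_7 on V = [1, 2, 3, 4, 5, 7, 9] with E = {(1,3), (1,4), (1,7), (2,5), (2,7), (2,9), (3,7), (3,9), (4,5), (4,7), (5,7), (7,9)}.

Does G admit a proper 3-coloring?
Yes, G is 3-colorable

A valid 3-coloring: color 1: [7]; color 2: [1, 5, 9]; color 3: [2, 3, 4].
(χ(G) = 3 ≤ 3.)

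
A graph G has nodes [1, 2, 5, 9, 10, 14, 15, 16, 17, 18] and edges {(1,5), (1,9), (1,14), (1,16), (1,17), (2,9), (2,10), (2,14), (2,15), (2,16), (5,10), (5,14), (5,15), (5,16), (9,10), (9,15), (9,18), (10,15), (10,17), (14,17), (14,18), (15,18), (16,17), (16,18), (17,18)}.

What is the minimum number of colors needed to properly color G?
Clique number ω(G) = 4 (lower bound: χ ≥ ω).
The clique on [2, 9, 10, 15] has size 4, forcing χ ≥ 4, and the coloring below uses 4 colors, so χ(G) = 4.
A valid 4-coloring: color 1: [5, 9, 17]; color 2: [1, 2, 18]; color 3: [14, 15, 16]; color 4: [10].

χ(G) = 4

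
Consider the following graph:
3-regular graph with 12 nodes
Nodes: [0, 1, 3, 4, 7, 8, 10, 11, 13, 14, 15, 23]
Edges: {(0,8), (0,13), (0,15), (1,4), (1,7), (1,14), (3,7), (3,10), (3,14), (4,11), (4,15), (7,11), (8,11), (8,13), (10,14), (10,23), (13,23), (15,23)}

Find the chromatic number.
Clique number ω(G) = 3 (lower bound: χ ≥ ω).
The clique on [0, 8, 13] has size 3, forcing χ ≥ 3, and the coloring below uses 3 colors, so χ(G) = 3.
A valid 3-coloring: color 1: [7, 8, 14, 15]; color 2: [0, 3, 4, 23]; color 3: [1, 10, 11, 13].

χ(G) = 3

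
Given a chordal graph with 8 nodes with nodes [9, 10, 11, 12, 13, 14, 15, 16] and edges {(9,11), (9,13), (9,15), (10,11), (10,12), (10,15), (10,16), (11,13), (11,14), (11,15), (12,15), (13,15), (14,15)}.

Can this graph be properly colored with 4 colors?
Yes, G is 4-colorable

A valid 4-coloring: color 1: [15, 16]; color 2: [11, 12]; color 3: [9, 10, 14]; color 4: [13].
(χ(G) = 4 ≤ 4.)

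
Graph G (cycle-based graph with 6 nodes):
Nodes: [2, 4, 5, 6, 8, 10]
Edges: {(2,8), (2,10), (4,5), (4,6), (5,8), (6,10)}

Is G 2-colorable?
A valid 2-coloring: color 1: [2, 5, 6]; color 2: [4, 8, 10].
(χ(G) = 2 ≤ 2.)

Yes, G is 2-colorable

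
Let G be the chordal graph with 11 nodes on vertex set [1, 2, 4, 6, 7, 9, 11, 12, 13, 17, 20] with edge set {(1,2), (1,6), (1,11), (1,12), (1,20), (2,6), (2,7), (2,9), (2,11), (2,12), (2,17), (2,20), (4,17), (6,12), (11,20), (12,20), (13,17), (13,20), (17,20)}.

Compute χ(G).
χ(G) = 4

Clique number ω(G) = 4 (lower bound: χ ≥ ω).
The clique on [1, 2, 11, 20] has size 4, forcing χ ≥ 4, and the coloring below uses 4 colors, so χ(G) = 4.
A valid 4-coloring: color 1: [2, 4, 13]; color 2: [6, 7, 9, 20]; color 3: [1, 17]; color 4: [11, 12].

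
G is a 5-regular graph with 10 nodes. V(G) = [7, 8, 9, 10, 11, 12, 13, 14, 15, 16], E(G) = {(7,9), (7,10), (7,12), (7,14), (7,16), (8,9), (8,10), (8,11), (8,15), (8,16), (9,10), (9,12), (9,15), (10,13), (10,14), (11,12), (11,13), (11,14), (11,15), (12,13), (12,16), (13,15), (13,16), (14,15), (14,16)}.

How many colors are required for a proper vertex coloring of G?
Clique number ω(G) = 3 (lower bound: χ ≥ ω).
Odd cycle [14, 10, 9, 12, 16] needs 3 colors (χ ≥ 3).
Vertex 7 is adjacent to every vertex of [9, 10, 12, 14, 16], which already need 3 colors among themselves, so 7 needs a new color (χ ≥ 4).
The coloring below uses 4 colors, so χ(G) = 4.
A valid 4-coloring: color 1: [7, 8, 13]; color 2: [10, 12, 15]; color 3: [9, 11, 16]; color 4: [14].

χ(G) = 4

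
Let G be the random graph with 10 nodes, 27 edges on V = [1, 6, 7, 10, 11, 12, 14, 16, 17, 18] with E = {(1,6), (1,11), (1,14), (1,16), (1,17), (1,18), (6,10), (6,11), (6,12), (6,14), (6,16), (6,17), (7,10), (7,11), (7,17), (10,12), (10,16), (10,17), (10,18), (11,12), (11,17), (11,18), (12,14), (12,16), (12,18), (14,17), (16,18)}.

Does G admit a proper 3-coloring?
No, G is not 3-colorable

The clique on vertices [10, 12, 16, 18] has size 4 > 3, so it alone needs 4 colors.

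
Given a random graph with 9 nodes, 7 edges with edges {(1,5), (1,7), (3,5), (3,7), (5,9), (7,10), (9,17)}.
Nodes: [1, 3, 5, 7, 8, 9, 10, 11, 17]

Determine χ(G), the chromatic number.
Clique number ω(G) = 2 (lower bound: χ ≥ ω).
The graph is bipartite (no odd cycle), so 2 colors suffice: χ(G) = 2.
A valid 2-coloring: color 1: [5, 7, 8, 11, 17]; color 2: [1, 3, 9, 10].

χ(G) = 2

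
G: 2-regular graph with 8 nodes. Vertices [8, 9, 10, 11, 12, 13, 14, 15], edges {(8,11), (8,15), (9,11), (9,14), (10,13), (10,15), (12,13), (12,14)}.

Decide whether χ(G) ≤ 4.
A valid 4-coloring: color 1: [8, 9, 10, 12]; color 2: [11, 13, 14, 15].
(χ(G) = 2 ≤ 4.)

Yes, G is 4-colorable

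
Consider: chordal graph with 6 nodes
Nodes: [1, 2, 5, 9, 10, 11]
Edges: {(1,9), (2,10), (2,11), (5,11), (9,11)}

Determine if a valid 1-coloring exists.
No, G is not 1-colorable

Edge (1,9) forces its endpoints to differ, so 1 color is not enough.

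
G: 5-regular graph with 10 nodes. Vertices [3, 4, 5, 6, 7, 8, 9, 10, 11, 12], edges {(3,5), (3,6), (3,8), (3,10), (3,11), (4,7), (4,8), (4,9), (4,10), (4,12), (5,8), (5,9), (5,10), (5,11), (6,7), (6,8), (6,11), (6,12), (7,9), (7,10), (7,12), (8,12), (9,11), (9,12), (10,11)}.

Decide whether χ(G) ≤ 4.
Yes, G is 4-colorable

A valid 4-coloring: color 1: [4, 5, 6]; color 2: [10, 12]; color 3: [7, 8, 11]; color 4: [3, 9].
(χ(G) = 4 ≤ 4.)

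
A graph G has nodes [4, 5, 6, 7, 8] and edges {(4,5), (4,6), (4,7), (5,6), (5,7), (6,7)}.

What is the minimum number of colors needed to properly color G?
χ(G) = 4

Clique number ω(G) = 4 (lower bound: χ ≥ ω).
The clique on [4, 5, 6, 7] has size 4, forcing χ ≥ 4, and the coloring below uses 4 colors, so χ(G) = 4.
A valid 4-coloring: color 1: [7, 8]; color 2: [6]; color 3: [5]; color 4: [4].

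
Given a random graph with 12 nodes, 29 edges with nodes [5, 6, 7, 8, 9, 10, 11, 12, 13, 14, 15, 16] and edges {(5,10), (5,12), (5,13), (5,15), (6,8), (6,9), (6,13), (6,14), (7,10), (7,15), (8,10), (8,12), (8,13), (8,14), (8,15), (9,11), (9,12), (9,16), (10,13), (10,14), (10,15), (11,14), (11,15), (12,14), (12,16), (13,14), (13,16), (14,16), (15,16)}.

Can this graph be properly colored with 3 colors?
The clique on vertices [8, 10, 13, 14] has size 4 > 3, so it alone needs 4 colors.

No, G is not 3-colorable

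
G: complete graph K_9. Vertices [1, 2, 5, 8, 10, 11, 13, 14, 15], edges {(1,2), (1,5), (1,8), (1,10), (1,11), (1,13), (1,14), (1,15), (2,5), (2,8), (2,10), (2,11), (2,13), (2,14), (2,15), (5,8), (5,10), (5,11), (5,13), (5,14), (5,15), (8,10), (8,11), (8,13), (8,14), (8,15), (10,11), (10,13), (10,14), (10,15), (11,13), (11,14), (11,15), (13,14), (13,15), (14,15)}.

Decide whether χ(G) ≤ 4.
The clique on vertices [1, 2, 5, 8, 10, 11, 13, 14, 15] has size 9 > 4, so it alone needs 9 colors.

No, G is not 4-colorable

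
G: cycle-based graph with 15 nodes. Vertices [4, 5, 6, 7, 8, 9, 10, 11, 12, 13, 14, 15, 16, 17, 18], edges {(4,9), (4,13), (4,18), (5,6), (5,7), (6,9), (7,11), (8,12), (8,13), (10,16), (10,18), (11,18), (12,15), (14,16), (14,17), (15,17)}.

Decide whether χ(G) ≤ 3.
Yes, G is 3-colorable

A valid 3-coloring: color 1: [7, 9, 12, 13, 16, 17, 18]; color 2: [4, 5, 8, 10, 11, 14, 15]; color 3: [6].
(χ(G) = 3 ≤ 3.)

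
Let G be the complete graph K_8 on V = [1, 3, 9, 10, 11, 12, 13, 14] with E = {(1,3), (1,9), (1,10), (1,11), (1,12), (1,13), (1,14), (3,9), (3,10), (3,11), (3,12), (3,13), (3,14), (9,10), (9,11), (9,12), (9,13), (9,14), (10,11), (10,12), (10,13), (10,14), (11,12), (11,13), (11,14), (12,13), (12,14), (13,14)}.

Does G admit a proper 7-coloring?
No, G is not 7-colorable

The clique on vertices [1, 3, 9, 10, 11, 12, 13, 14] has size 8 > 7, so it alone needs 8 colors.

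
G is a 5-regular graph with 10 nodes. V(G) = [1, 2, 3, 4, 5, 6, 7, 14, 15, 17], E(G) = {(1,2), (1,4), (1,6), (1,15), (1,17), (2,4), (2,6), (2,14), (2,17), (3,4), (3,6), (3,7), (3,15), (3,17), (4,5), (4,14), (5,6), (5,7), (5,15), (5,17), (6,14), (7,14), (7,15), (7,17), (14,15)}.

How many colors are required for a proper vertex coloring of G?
Clique number ω(G) = 3 (lower bound: χ ≥ ω).
The clique on [1, 2, 17] has size 3, forcing χ ≥ 3, and the coloring below uses 3 colors, so χ(G) = 3.
A valid 3-coloring: color 1: [2, 7]; color 2: [1, 3, 5, 14]; color 3: [4, 6, 15, 17].

χ(G) = 3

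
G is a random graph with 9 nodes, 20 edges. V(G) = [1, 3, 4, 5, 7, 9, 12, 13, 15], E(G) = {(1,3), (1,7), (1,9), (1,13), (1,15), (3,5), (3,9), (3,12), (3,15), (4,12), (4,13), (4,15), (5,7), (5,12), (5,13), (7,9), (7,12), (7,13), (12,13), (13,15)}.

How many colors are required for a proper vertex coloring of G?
χ(G) = 4

Clique number ω(G) = 4 (lower bound: χ ≥ ω).
The clique on [5, 7, 12, 13] has size 4, forcing χ ≥ 4, and the coloring below uses 4 colors, so χ(G) = 4.
A valid 4-coloring: color 1: [3, 13]; color 2: [1, 12]; color 3: [7, 15]; color 4: [4, 5, 9].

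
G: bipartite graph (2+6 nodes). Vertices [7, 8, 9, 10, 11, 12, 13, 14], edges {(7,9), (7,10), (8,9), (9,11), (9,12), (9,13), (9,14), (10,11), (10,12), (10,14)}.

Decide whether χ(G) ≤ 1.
No, G is not 1-colorable

Edge (7,9) forces its endpoints to differ, so 1 color is not enough.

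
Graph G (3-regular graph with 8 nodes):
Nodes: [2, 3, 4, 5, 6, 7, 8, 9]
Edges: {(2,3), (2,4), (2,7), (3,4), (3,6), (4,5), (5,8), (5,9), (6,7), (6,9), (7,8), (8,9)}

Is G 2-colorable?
No, G is not 2-colorable

The clique on vertices [2, 3, 4] has size 3 > 2, so it alone needs 3 colors.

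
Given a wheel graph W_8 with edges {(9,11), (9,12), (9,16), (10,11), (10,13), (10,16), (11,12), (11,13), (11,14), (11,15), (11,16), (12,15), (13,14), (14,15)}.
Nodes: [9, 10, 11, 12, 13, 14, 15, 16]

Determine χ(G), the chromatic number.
Clique number ω(G) = 3 (lower bound: χ ≥ ω).
Odd cycle [9, 16, 10, 13, 14, 15, 12] needs 3 colors (χ ≥ 3).
Vertex 11 is adjacent to every vertex of [9, 10, 12, 13, 14, 15, 16], which already need 3 colors among themselves, so 11 needs a new color (χ ≥ 4).
The coloring below uses 4 colors, so χ(G) = 4.
A valid 4-coloring: color 1: [11]; color 2: [9, 10, 15]; color 3: [12, 13, 16]; color 4: [14].

χ(G) = 4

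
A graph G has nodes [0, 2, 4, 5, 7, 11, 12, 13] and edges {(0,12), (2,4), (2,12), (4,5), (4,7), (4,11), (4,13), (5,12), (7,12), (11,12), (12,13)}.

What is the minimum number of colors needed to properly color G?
χ(G) = 2

Clique number ω(G) = 2 (lower bound: χ ≥ ω).
The graph is bipartite (no odd cycle), so 2 colors suffice: χ(G) = 2.
A valid 2-coloring: color 1: [4, 12]; color 2: [0, 2, 5, 7, 11, 13].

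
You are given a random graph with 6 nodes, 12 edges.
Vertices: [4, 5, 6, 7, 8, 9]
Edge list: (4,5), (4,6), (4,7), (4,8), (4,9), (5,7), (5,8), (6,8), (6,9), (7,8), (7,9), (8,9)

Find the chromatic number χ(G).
χ(G) = 4

Clique number ω(G) = 4 (lower bound: χ ≥ ω).
The clique on [4, 6, 8, 9] has size 4, forcing χ ≥ 4, and the coloring below uses 4 colors, so χ(G) = 4.
A valid 4-coloring: color 1: [4]; color 2: [8]; color 3: [5, 9]; color 4: [6, 7].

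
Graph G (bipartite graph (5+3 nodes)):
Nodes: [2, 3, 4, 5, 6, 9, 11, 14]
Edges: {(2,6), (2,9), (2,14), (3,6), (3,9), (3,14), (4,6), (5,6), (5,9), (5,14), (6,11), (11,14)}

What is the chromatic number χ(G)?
χ(G) = 2

Clique number ω(G) = 2 (lower bound: χ ≥ ω).
The graph is bipartite (no odd cycle), so 2 colors suffice: χ(G) = 2.
A valid 2-coloring: color 1: [6, 9, 14]; color 2: [2, 3, 4, 5, 11].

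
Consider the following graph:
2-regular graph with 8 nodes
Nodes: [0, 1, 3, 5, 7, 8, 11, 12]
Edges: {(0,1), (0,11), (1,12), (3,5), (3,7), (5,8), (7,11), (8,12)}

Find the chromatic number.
Clique number ω(G) = 2 (lower bound: χ ≥ ω).
The graph is bipartite (no odd cycle), so 2 colors suffice: χ(G) = 2.
A valid 2-coloring: color 1: [1, 3, 8, 11]; color 2: [0, 5, 7, 12].

χ(G) = 2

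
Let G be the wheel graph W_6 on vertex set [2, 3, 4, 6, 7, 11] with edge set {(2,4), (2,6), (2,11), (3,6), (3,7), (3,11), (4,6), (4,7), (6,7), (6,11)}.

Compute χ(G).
Clique number ω(G) = 3 (lower bound: χ ≥ ω).
Odd cycle [4, 7, 3, 11, 2] needs 3 colors (χ ≥ 3).
Vertex 6 is adjacent to every vertex of [2, 3, 4, 7, 11], which already need 3 colors among themselves, so 6 needs a new color (χ ≥ 4).
The coloring below uses 4 colors, so χ(G) = 4.
A valid 4-coloring: color 1: [6]; color 2: [4, 11]; color 3: [2, 7]; color 4: [3].

χ(G) = 4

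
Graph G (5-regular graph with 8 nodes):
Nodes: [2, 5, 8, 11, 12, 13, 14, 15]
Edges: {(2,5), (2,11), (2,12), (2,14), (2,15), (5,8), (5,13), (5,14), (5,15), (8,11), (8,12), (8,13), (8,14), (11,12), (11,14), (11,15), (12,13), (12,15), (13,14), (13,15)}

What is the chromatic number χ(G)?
Clique number ω(G) = 4 (lower bound: χ ≥ ω).
The clique on [5, 8, 13, 14] has size 4, forcing χ ≥ 4, and the coloring below uses 4 colors, so χ(G) = 4.
A valid 4-coloring: color 1: [14, 15]; color 2: [2, 8]; color 3: [5, 12]; color 4: [11, 13].

χ(G) = 4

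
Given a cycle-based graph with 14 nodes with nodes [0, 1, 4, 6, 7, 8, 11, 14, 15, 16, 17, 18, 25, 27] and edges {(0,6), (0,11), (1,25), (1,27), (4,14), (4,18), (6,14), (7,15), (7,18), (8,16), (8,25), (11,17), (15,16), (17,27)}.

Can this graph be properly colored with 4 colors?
A valid 4-coloring: color 1: [0, 1, 8, 14, 15, 17, 18]; color 2: [4, 6, 7, 11, 16, 25, 27].
(χ(G) = 2 ≤ 4.)

Yes, G is 4-colorable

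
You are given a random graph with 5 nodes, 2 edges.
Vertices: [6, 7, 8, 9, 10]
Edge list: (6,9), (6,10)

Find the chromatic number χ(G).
χ(G) = 2

Clique number ω(G) = 2 (lower bound: χ ≥ ω).
The graph is bipartite (no odd cycle), so 2 colors suffice: χ(G) = 2.
A valid 2-coloring: color 1: [6, 7, 8]; color 2: [9, 10].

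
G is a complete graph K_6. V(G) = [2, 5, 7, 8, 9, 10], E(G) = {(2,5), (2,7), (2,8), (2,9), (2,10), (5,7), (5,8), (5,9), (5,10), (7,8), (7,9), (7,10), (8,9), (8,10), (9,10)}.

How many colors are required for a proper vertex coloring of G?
χ(G) = 6

Clique number ω(G) = 6 (lower bound: χ ≥ ω).
The clique on [2, 5, 7, 8, 9, 10] has size 6, forcing χ ≥ 6, and the coloring below uses 6 colors, so χ(G) = 6.
A valid 6-coloring: color 1: [9]; color 2: [7]; color 3: [5]; color 4: [2]; color 5: [8]; color 6: [10].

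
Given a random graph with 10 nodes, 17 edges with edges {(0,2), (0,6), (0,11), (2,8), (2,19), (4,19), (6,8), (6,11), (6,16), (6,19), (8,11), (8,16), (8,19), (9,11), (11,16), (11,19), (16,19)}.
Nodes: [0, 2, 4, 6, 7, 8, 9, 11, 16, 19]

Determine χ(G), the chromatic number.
Clique number ω(G) = 5 (lower bound: χ ≥ ω).
The clique on [6, 8, 11, 16, 19] has size 5, forcing χ ≥ 5, and the coloring below uses 5 colors, so χ(G) = 5.
A valid 5-coloring: color 1: [0, 7, 9, 19]; color 2: [2, 4, 11]; color 3: [8]; color 4: [6]; color 5: [16].

χ(G) = 5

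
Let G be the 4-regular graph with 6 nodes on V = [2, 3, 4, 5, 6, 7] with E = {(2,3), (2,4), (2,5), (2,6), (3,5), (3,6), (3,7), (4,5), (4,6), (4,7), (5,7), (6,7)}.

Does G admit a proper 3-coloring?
A valid 3-coloring: color 1: [2, 7]; color 2: [5, 6]; color 3: [3, 4].
(χ(G) = 3 ≤ 3.)

Yes, G is 3-colorable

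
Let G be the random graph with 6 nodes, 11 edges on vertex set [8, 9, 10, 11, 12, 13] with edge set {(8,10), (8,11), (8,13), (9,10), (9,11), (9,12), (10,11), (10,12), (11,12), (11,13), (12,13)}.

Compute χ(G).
χ(G) = 4

Clique number ω(G) = 4 (lower bound: χ ≥ ω).
The clique on [9, 10, 11, 12] has size 4, forcing χ ≥ 4, and the coloring below uses 4 colors, so χ(G) = 4.
A valid 4-coloring: color 1: [11]; color 2: [8, 12]; color 3: [10, 13]; color 4: [9].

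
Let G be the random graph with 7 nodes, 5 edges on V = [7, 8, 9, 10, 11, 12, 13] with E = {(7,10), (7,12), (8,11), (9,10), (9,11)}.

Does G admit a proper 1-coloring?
No, G is not 1-colorable

Edge (7,10) forces its endpoints to differ, so 1 color is not enough.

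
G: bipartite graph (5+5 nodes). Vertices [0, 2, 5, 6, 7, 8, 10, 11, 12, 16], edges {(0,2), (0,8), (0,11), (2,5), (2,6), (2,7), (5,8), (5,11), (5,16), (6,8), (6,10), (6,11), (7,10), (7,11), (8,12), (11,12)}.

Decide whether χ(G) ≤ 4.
A valid 4-coloring: color 1: [2, 8, 10, 11, 16]; color 2: [0, 5, 6, 7, 12].
(χ(G) = 2 ≤ 4.)

Yes, G is 4-colorable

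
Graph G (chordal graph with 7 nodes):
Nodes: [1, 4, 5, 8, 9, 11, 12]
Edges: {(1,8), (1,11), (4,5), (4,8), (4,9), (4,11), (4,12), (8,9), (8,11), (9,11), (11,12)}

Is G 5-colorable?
Yes, G is 5-colorable

A valid 5-coloring: color 1: [5, 11]; color 2: [1, 4]; color 3: [8, 12]; color 4: [9].
(χ(G) = 4 ≤ 5.)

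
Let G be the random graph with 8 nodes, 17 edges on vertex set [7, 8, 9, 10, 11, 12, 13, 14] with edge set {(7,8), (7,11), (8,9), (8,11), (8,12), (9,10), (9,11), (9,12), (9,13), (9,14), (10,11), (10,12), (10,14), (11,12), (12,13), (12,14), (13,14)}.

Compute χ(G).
Clique number ω(G) = 4 (lower bound: χ ≥ ω).
The clique on [8, 9, 11, 12] has size 4, forcing χ ≥ 4, and the coloring below uses 4 colors, so χ(G) = 4.
A valid 4-coloring: color 1: [7, 9]; color 2: [12]; color 3: [11, 14]; color 4: [8, 10, 13].

χ(G) = 4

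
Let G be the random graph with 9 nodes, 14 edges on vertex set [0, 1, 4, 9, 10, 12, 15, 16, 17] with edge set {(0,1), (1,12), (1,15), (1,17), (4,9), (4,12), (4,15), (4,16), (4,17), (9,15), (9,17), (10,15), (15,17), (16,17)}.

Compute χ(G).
Clique number ω(G) = 4 (lower bound: χ ≥ ω).
The clique on [4, 9, 15, 17] has size 4, forcing χ ≥ 4, and the coloring below uses 4 colors, so χ(G) = 4.
A valid 4-coloring: color 1: [0, 10, 12, 17]; color 2: [15, 16]; color 3: [1, 4]; color 4: [9].

χ(G) = 4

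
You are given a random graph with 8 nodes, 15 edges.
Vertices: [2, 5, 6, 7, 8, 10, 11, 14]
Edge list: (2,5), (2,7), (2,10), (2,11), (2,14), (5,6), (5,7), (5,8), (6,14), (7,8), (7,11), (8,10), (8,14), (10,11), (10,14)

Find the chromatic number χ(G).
Clique number ω(G) = 3 (lower bound: χ ≥ ω).
The clique on [8, 10, 14] has size 3, forcing χ ≥ 3, and the coloring below uses 3 colors, so χ(G) = 3.
A valid 3-coloring: color 1: [2, 6, 8]; color 2: [7, 10]; color 3: [5, 11, 14].

χ(G) = 3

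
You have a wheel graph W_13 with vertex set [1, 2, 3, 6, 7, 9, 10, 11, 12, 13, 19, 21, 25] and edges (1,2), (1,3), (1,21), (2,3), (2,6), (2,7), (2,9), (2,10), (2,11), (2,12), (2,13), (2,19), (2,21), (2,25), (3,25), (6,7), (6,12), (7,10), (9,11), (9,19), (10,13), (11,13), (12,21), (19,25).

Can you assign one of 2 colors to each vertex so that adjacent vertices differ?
No, G is not 2-colorable

The clique on vertices [1, 2, 3] has size 3 > 2, so it alone needs 3 colors.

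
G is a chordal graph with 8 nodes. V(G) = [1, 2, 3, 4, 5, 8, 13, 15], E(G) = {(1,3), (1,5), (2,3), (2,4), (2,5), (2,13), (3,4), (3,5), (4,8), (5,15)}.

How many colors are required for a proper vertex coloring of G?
Clique number ω(G) = 3 (lower bound: χ ≥ ω).
The clique on [1, 3, 5] has size 3, forcing χ ≥ 3, and the coloring below uses 3 colors, so χ(G) = 3.
A valid 3-coloring: color 1: [1, 2, 8, 15]; color 2: [3, 13]; color 3: [4, 5].

χ(G) = 3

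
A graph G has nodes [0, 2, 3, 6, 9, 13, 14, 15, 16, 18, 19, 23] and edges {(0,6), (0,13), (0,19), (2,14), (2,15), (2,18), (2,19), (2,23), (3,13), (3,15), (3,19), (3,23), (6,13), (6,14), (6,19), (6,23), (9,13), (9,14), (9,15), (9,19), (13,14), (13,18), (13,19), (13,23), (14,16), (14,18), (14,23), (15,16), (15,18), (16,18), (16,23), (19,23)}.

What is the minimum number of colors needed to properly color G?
χ(G) = 4

Clique number ω(G) = 4 (lower bound: χ ≥ ω).
The clique on [3, 13, 19, 23] has size 4, forcing χ ≥ 4, and the coloring below uses 4 colors, so χ(G) = 4.
A valid 4-coloring: color 1: [13, 15]; color 2: [14, 19]; color 3: [0, 9, 18, 23]; color 4: [2, 3, 6, 16].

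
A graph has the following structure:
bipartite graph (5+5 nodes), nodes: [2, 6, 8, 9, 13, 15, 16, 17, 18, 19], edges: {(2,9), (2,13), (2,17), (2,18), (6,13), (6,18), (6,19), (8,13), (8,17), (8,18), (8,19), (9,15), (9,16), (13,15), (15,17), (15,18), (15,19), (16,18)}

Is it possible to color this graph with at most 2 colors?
A valid 2-coloring: color 1: [9, 13, 17, 18, 19]; color 2: [2, 6, 8, 15, 16].
(χ(G) = 2 ≤ 2.)

Yes, G is 2-colorable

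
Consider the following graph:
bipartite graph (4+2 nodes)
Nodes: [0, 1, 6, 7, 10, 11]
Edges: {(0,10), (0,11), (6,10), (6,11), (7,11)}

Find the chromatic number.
Clique number ω(G) = 2 (lower bound: χ ≥ ω).
The graph is bipartite (no odd cycle), so 2 colors suffice: χ(G) = 2.
A valid 2-coloring: color 1: [1, 10, 11]; color 2: [0, 6, 7].

χ(G) = 2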